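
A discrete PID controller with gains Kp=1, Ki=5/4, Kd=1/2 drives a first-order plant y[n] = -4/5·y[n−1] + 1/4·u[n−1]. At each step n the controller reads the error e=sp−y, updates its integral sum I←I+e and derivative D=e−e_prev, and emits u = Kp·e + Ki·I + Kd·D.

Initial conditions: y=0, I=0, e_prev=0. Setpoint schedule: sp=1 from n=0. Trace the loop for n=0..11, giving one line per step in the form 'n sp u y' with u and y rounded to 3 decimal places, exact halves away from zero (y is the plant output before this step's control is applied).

0 1 2.750 0.000
1 1 1.609 0.688
2 1 4.640 -0.148
3 1 1.736 1.278
4 1 7.235 -0.589
5 1 0.400 2.280
6 1 11.243 -1.724
7 1 -3.616 4.190
8 1 18.579 -4.256
9 1 -12.913 8.049
10 1 33.150 -9.668
11 1 -33.020 16.022

(exact arithmetic carried between steps; '≈' marks a value shown rounded to 6 d.p. or computed from one; I and e_prev carry over from the previous line; the table rounds u and y to 3 d.p., halves away from zero)
n=0: y=0, sp=1, e=sp−y=1; I=1, D=e−e_prev=1; u=1·1+5/4·1+1/2·1=2.75; next y=-4/5·0+1/4·2.75=0.6875
n=1: y=0.6875, sp=1, e=sp−y=0.3125; I=1.3125, D=e−e_prev=-0.6875; u=1·0.3125+5/4·1.3125+1/2·(-0.6875)=1.609375; next y=-4/5·0.6875+1/4·1.609375≈-0.147656
n=2: y≈-0.147656, sp=1, e=sp−y≈1.147656; I≈2.460156, D=e−e_prev≈0.835156; u=1·1.147656+5/4·2.460156+1/2·0.835156≈4.640430; next y=-4/5·(-0.147656)+1/4·4.640430≈1.278232
n=3: y≈1.278232, sp=1, e=sp−y≈-0.278232; I≈2.181924, D=e−e_prev≈-1.425889; u=1·(-0.278232)+5/4·2.181924+1/2·(-1.425889)≈1.736228; next y=-4/5·1.278232+1/4·1.736228≈-0.588529
n=4: y≈-0.588529, sp=1, e=sp−y≈1.588529; I≈3.770453, D=e−e_prev≈1.866761; u=1·1.588529+5/4·3.770453+1/2·1.866761≈7.234976; next y=-4/5·(-0.588529)+1/4·7.234976≈2.279567
n=5: y≈2.279567, sp=1, e=sp−y≈-1.279567; I≈2.490886, D=e−e_prev≈-2.868096; u=1·(-1.279567)+5/4·2.490886+1/2·(-2.868096)≈0.399992; next y=-4/5·2.279567+1/4·0.399992≈-1.723656
n=6: y≈-1.723656, sp=1, e=sp−y≈2.723656; I≈5.214541, D=e−e_prev≈4.003223; u=1·2.723656+5/4·5.214541+1/2·4.003223≈11.243444; next y=-4/5·(-1.723656)+1/4·11.243444≈4.189785
n=7: y≈4.189785, sp=1, e=sp−y≈-3.189785; I≈2.024756, D=e−e_prev≈-5.913441; u=1·(-3.189785)+5/4·2.024756+1/2·(-5.913441)≈-3.615561; next y=-4/5·4.189785+1/4·(-3.615561)≈-4.255719
n=8: y≈-4.255719, sp=1, e=sp−y≈5.255719; I≈7.280474, D=e−e_prev≈8.445504; u=1·5.255719+5/4·7.280474+1/2·8.445504≈18.579064; next y=-4/5·(-4.255719)+1/4·18.579064≈8.049341
n=9: y≈8.049341, sp=1, e=sp−y≈-7.049341; I≈0.231134, D=e−e_prev≈-12.305059; u=1·(-7.049341)+5/4·0.231134+1/2·(-12.305059)≈-12.912953; next y=-4/5·8.049341+1/4·(-12.912953)≈-9.667711
n=10: y≈-9.667711, sp=1, e=sp−y≈10.667711; I≈10.898845, D=e−e_prev≈17.717052; u=1·10.667711+5/4·10.898845+1/2·17.717052≈33.149792; next y=-4/5·(-9.667711)+1/4·33.149792≈16.021617
n=11: y≈16.021617, sp=1, e=sp−y≈-15.021617; I≈-4.122772, D=e−e_prev≈-25.689328; u=1·(-15.021617)+5/4·(-4.122772)+1/2·(-25.689328)≈-33.019746; next y=-4/5·16.021617+1/4·(-33.019746)≈-21.072230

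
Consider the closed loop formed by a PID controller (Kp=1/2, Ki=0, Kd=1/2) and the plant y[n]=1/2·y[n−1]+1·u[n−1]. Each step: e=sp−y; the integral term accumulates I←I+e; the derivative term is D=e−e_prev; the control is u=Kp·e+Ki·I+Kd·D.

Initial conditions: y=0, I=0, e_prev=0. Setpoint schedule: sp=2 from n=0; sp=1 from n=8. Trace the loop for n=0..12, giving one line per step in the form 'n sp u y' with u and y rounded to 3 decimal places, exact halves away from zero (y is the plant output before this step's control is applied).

(exact arithmetic carried between steps; '≈' marks a value shown rounded to 6 d.p. or computed from one; I and e_prev carry over from the previous line; the table rounds u and y to 3 d.p., halves away from zero)
n=0: y=0, sp=2, e=sp−y=2; I=2, D=e−e_prev=2; u=1/2·2+0·2+1/2·2=2; next y=1/2·0+1·2=2
n=1: y=2, sp=2, e=sp−y=0; I=2, D=e−e_prev=-2; u=1/2·0+0·2+1/2·(-2)=-1; next y=1/2·2+1·(-1)=0
n=2: y=0, sp=2, e=sp−y=2; I=4, D=e−e_prev=2; u=1/2·2+0·4+1/2·2=2; next y=1/2·0+1·2=2
n=3: y=2, sp=2, e=sp−y=0; I=4, D=e−e_prev=-2; u=1/2·0+0·4+1/2·(-2)=-1; next y=1/2·2+1·(-1)=0
n=4: y=0, sp=2, e=sp−y=2; I=6, D=e−e_prev=2; u=1/2·2+0·6+1/2·2=2; next y=1/2·0+1·2=2
n=5: y=2, sp=2, e=sp−y=0; I=6, D=e−e_prev=-2; u=1/2·0+0·6+1/2·(-2)=-1; next y=1/2·2+1·(-1)=0
n=6: y=0, sp=2, e=sp−y=2; I=8, D=e−e_prev=2; u=1/2·2+0·8+1/2·2=2; next y=1/2·0+1·2=2
n=7: y=2, sp=2, e=sp−y=0; I=8, D=e−e_prev=-2; u=1/2·0+0·8+1/2·(-2)=-1; next y=1/2·2+1·(-1)=0
n=8: y=0, sp=1, e=sp−y=1; I=9, D=e−e_prev=1; u=1/2·1+0·9+1/2·1=1; next y=1/2·0+1·1=1
n=9: y=1, sp=1, e=sp−y=0; I=9, D=e−e_prev=-1; u=1/2·0+0·9+1/2·(-1)=-0.5; next y=1/2·1+1·(-0.5)=0
n=10: y=0, sp=1, e=sp−y=1; I=10, D=e−e_prev=1; u=1/2·1+0·10+1/2·1=1; next y=1/2·0+1·1=1
n=11: y=1, sp=1, e=sp−y=0; I=10, D=e−e_prev=-1; u=1/2·0+0·10+1/2·(-1)=-0.5; next y=1/2·1+1·(-0.5)=0
n=12: y=0, sp=1, e=sp−y=1; I=11, D=e−e_prev=1; u=1/2·1+0·11+1/2·1=1; next y=1/2·0+1·1=1

0 2 2.000 0.000
1 2 -1.000 2.000
2 2 2.000 0.000
3 2 -1.000 2.000
4 2 2.000 0.000
5 2 -1.000 2.000
6 2 2.000 0.000
7 2 -1.000 2.000
8 1 1.000 0.000
9 1 -0.500 1.000
10 1 1.000 0.000
11 1 -0.500 1.000
12 1 1.000 0.000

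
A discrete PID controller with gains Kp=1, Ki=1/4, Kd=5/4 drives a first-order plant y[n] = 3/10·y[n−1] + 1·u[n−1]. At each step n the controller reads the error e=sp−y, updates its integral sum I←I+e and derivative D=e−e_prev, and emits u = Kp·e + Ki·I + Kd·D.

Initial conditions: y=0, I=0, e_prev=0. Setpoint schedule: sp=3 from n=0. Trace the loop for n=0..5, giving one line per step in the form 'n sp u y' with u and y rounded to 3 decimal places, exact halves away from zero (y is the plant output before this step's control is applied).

0 3 7.500 0.000
1 3 -14.250 7.500
2 3 42.750 -12.000
3 3 -105.750 39.150
4 3 282.038 -94.005
5 3 -729.758 253.836

(exact arithmetic carried between steps; '≈' marks a value shown rounded to 6 d.p. or computed from one; I and e_prev carry over from the previous line; the table rounds u and y to 3 d.p., halves away from zero)
n=0: y=0, sp=3, e=sp−y=3; I=3, D=e−e_prev=3; u=1·3+1/4·3+5/4·3=7.5; next y=3/10·0+1·7.5=7.5
n=1: y=7.5, sp=3, e=sp−y=-4.5; I=-1.5, D=e−e_prev=-7.5; u=1·(-4.5)+1/4·(-1.5)+5/4·(-7.5)=-14.25; next y=3/10·7.5+1·(-14.25)=-12
n=2: y=-12, sp=3, e=sp−y=15; I=13.5, D=e−e_prev=19.5; u=1·15+1/4·13.5+5/4·19.5=42.75; next y=3/10·(-12)+1·42.75=39.15
n=3: y=39.15, sp=3, e=sp−y=-36.15; I=-22.65, D=e−e_prev=-51.15; u=1·(-36.15)+1/4·(-22.65)+5/4·(-51.15)=-105.75; next y=3/10·39.15+1·(-105.75)=-94.005
n=4: y=-94.005, sp=3, e=sp−y=97.005; I=74.355, D=e−e_prev=133.155; u=1·97.005+1/4·74.355+5/4·133.155=282.0375; next y=3/10·(-94.005)+1·282.0375=253.836
n=5: y=253.836, sp=3, e=sp−y=-250.836; I=-176.481, D=e−e_prev=-347.841; u=1·(-250.836)+1/4·(-176.481)+5/4·(-347.841)=-729.7575; next y=3/10·253.836+1·(-729.7575)=-653.6067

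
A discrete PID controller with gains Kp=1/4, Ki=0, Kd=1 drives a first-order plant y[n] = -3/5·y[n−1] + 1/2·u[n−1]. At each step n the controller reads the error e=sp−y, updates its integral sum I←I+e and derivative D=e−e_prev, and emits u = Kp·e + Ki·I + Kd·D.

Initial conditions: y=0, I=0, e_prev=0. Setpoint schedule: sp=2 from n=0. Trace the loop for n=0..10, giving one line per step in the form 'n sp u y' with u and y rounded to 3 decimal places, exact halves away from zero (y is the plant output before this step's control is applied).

(exact arithmetic carried between steps; '≈' marks a value shown rounded to 6 d.p. or computed from one; I and e_prev carry over from the previous line; the table rounds u and y to 3 d.p., halves away from zero)
n=0: y=0, sp=2, e=sp−y=2; I=2, D=e−e_prev=2; u=1/4·2+0·2+1·2=2.5; next y=-3/5·0+1/2·2.5=1.25
n=1: y=1.25, sp=2, e=sp−y=0.75; I=2.75, D=e−e_prev=-1.25; u=1/4·0.75+0·2.75+1·(-1.25)=-1.0625; next y=-3/5·1.25+1/2·(-1.0625)=-1.28125
n=2: y=-1.28125, sp=2, e=sp−y=3.28125; I=6.03125, D=e−e_prev=2.53125; u=1/4·3.28125+0·6.03125+1·2.53125≈3.351563; next y=-3/5·(-1.28125)+1/2·3.351563≈2.444531
n=3: y≈2.444531, sp=2, e=sp−y≈-0.444531; I≈5.586719, D=e−e_prev≈-3.725781; u=1/4·(-0.444531)+0·5.586719+1·(-3.725781)≈-3.836914; next y=-3/5·2.444531+1/2·(-3.836914)≈-3.385176
n=4: y≈-3.385176, sp=2, e=sp−y≈5.385176; I≈10.971895, D=e−e_prev≈5.829707; u=1/4·5.385176+0·10.971895+1·5.829707≈7.176001; next y=-3/5·(-3.385176)+1/2·7.176001≈5.619106
n=5: y≈5.619106, sp=2, e=sp−y≈-3.619106; I≈7.352789, D=e−e_prev≈-9.004282; u=1/4·(-3.619106)+0·7.352789+1·(-9.004282)≈-9.909058; next y=-3/5·5.619106+1/2·(-9.909058)≈-8.325993
n=6: y≈-8.325993, sp=2, e=sp−y≈10.325993; I≈17.678781, D=e−e_prev≈13.945099; u=1/4·10.325993+0·17.678781+1·13.945099≈16.526597; next y=-3/5·(-8.325993)+1/2·16.526597≈13.258894
n=7: y≈13.258894, sp=2, e=sp−y≈-11.258894; I≈6.419887, D=e−e_prev≈-21.584887; u=1/4·(-11.258894)+0·6.419887+1·(-21.584887)≈-24.399610; next y=-3/5·13.258894+1/2·(-24.399610)≈-20.155142
n=8: y≈-20.155142, sp=2, e=sp−y≈22.155142; I≈28.575029, D=e−e_prev≈33.414036; u=1/4·22.155142+0·28.575029+1·33.414036≈38.952821; next y=-3/5·(-20.155142)+1/2·38.952821≈31.569495
n=9: y≈31.569495, sp=2, e=sp−y≈-29.569495; I≈-0.994467, D=e−e_prev≈-51.724637; u=1/4·(-29.569495)+0·(-0.994467)+1·(-51.724637)≈-59.117011; next y=-3/5·31.569495+1/2·(-59.117011)≈-48.500203
n=10: y≈-48.500203, sp=2, e=sp−y≈50.500203; I≈49.505736, D=e−e_prev≈80.069698; u=1/4·50.500203+0·49.505736+1·80.069698≈92.694749; next y=-3/5·(-48.500203)+1/2·92.694749≈75.447496

0 2 2.500 0.000
1 2 -1.063 1.250
2 2 3.352 -1.281
3 2 -3.837 2.445
4 2 7.176 -3.385
5 2 -9.909 5.619
6 2 16.527 -8.326
7 2 -24.400 13.259
8 2 38.953 -20.155
9 2 -59.117 31.569
10 2 92.695 -48.500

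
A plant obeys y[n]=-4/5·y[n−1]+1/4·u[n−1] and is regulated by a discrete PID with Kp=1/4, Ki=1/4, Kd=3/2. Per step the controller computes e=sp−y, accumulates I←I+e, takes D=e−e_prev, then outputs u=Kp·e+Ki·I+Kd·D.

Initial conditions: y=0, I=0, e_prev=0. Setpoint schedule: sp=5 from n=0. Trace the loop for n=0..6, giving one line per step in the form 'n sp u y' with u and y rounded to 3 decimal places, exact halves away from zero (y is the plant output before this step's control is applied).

(exact arithmetic carried between steps; '≈' marks a value shown rounded to 6 d.p. or computed from one; I and e_prev carry over from the previous line; the table rounds u and y to 3 d.p., halves away from zero)
n=0: y=0, sp=5, e=sp−y=5; I=5, D=e−e_prev=5; u=1/4·5+1/4·5+3/2·5=10; next y=-4/5·0+1/4·10=2.5
n=1: y=2.5, sp=5, e=sp−y=2.5; I=7.5, D=e−e_prev=-2.5; u=1/4·2.5+1/4·7.5+3/2·(-2.5)=-1.25; next y=-4/5·2.5+1/4·(-1.25)=-2.3125
n=2: y=-2.3125, sp=5, e=sp−y=7.3125; I=14.8125, D=e−e_prev=4.8125; u=1/4·7.3125+1/4·14.8125+3/2·4.8125=12.75; next y=-4/5·(-2.3125)+1/4·12.75=5.0375
n=3: y=5.0375, sp=5, e=sp−y=-0.0375; I=14.775, D=e−e_prev=-7.35; u=1/4·(-0.0375)+1/4·14.775+3/2·(-7.35)=-7.340625; next y=-4/5·5.0375+1/4·(-7.340625)≈-5.865156
n=4: y≈-5.865156, sp=5, e=sp−y≈10.865156; I≈25.640156, D=e−e_prev≈10.902656; u=1/4·10.865156+1/4·25.640156+3/2·10.902656≈25.480313; next y=-4/5·(-5.865156)+1/4·25.480313≈11.062203
n=5: y≈11.062203, sp=5, e=sp−y≈-6.062203; I≈19.577953, D=e−e_prev≈-16.927359; u=1/4·(-6.062203)+1/4·19.577953+3/2·(-16.927359)≈-22.012102; next y=-4/5·11.062203+1/4·(-22.012102)≈-14.352788
n=6: y≈-14.352788, sp=5, e=sp−y≈19.352788; I≈38.930741, D=e−e_prev≈25.414991; u=1/4·19.352788+1/4·38.930741+3/2·25.414991≈52.693369; next y=-4/5·(-14.352788)+1/4·52.693369≈24.655573

0 5 10.000 0.000
1 5 -1.250 2.500
2 5 12.750 -2.313
3 5 -7.341 5.038
4 5 25.480 -5.865
5 5 -22.012 11.062
6 5 52.693 -14.353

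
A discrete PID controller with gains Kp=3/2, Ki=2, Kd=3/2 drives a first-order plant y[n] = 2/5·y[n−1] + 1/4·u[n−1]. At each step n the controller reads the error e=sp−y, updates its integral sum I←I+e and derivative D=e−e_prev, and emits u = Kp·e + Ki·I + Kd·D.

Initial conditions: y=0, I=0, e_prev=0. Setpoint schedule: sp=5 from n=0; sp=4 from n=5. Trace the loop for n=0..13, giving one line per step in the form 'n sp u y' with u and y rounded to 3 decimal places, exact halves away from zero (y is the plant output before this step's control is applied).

0 5 25.000 0.000
1 5 -3.750 6.250
2 5 26.563 1.563
3 5 -2.109 7.266
4 5 26.348 2.379
5 4 -6.538 7.538
6 4 26.412 1.381
7 4 -6.459 7.155
8 4 25.432 1.248
9 4 -5.972 6.857
10 4 24.764 1.250
11 4 -5.352 6.691
12 4 24.191 1.338
13 4 -4.738 6.583

(exact arithmetic carried between steps; '≈' marks a value shown rounded to 6 d.p. or computed from one; I and e_prev carry over from the previous line; the table rounds u and y to 3 d.p., halves away from zero)
n=0: y=0, sp=5, e=sp−y=5; I=5, D=e−e_prev=5; u=3/2·5+2·5+3/2·5=25; next y=2/5·0+1/4·25=6.25
n=1: y=6.25, sp=5, e=sp−y=-1.25; I=3.75, D=e−e_prev=-6.25; u=3/2·(-1.25)+2·3.75+3/2·(-6.25)=-3.75; next y=2/5·6.25+1/4·(-3.75)=1.5625
n=2: y=1.5625, sp=5, e=sp−y=3.4375; I=7.1875, D=e−e_prev=4.6875; u=3/2·3.4375+2·7.1875+3/2·4.6875=26.5625; next y=2/5·1.5625+1/4·26.5625=7.265625
n=3: y=7.265625, sp=5, e=sp−y=-2.265625; I=4.921875, D=e−e_prev=-5.703125; u=3/2·(-2.265625)+2·4.921875+3/2·(-5.703125)=-2.109375; next y=2/5·7.265625+1/4·(-2.109375)≈2.378906
n=4: y≈2.378906, sp=5, e=sp−y≈2.621094; I≈7.542969, D=e−e_prev≈4.886719; u=3/2·2.621094+2·7.542969+3/2·4.886719≈26.347656; next y=2/5·2.378906+1/4·26.347656≈7.538477
n=5: y≈7.538477, sp=4, e=sp−y≈-3.538477; I≈4.004492, D=e−e_prev≈-6.159570; u=3/2·(-3.538477)+2·4.004492+3/2·(-6.159570)≈-6.538086; next y=2/5·7.538477+1/4·(-6.538086)≈1.380869
n=6: y≈1.380869, sp=4, e=sp−y≈2.619131; I≈6.623623, D=e−e_prev≈6.157607; u=3/2·2.619131+2·6.623623+3/2·6.157607≈26.412354; next y=2/5·1.380869+1/4·26.412354≈7.155436
n=7: y≈7.155436, sp=4, e=sp−y≈-3.155436; I≈3.468187, D=e−e_prev≈-5.774567; u=3/2·(-3.155436)+2·3.468187+3/2·(-5.774567)≈-6.458630; next y=2/5·7.155436+1/4·(-6.458630)≈1.247517
n=8: y≈1.247517, sp=4, e=sp−y≈2.752483; I≈6.220670, D=e−e_prev≈5.907919; u=3/2·2.752483+2·6.220670+3/2·5.907919≈25.431944; next y=2/5·1.247517+1/4·25.431944≈6.856993
n=9: y≈6.856993, sp=4, e=sp−y≈-2.856993; I≈3.363677, D=e−e_prev≈-5.609476; u=3/2·(-2.856993)+2·3.363677+3/2·(-5.609476)≈-5.972348; next y=2/5·6.856993+1/4·(-5.972348)≈1.249710
n=10: y≈1.249710, sp=4, e=sp−y≈2.750290; I≈6.113967, D=e−e_prev≈5.607283; u=3/2·2.750290+2·6.113967+3/2·5.607283≈24.764294; next y=2/5·1.249710+1/4·24.764294≈6.690957
n=11: y≈6.690957, sp=4, e=sp−y≈-2.690957; I≈3.423010, D=e−e_prev≈-5.441247; u=3/2·(-2.690957)+2·3.423010+3/2·(-5.441247)≈-5.352287; next y=2/5·6.690957+1/4·(-5.352287)≈1.338311
n=12: y≈1.338311, sp=4, e=sp−y≈2.661689; I≈6.084699, D=e−e_prev≈5.352646; u=3/2·2.661689+2·6.084699+3/2·5.352646≈24.190900; next y=2/5·1.338311+1/4·24.190900≈6.583050
n=13: y≈6.583050, sp=4, e=sp−y≈-2.583050; I≈3.501649, D=e−e_prev≈-5.244738; u=3/2·(-2.583050)+2·3.501649+3/2·(-5.244738)≈-4.738383; next y=2/5·6.583050+1/4·(-4.738383)≈1.448624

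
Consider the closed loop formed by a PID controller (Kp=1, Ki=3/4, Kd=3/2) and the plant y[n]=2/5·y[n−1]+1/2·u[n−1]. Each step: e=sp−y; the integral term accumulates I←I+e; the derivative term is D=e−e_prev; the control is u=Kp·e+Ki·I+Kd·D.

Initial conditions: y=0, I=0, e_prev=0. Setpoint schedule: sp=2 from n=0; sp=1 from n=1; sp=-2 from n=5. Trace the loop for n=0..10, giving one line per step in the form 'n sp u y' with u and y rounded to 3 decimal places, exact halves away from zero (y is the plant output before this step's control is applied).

(exact arithmetic carried between steps; '≈' marks a value shown rounded to 6 d.p. or computed from one; I and e_prev carry over from the previous line; the table rounds u and y to 3 d.p., halves away from zero)
n=0: y=0, sp=2, e=sp−y=2; I=2, D=e−e_prev=2; u=1·2+3/4·2+3/2·2=6.5; next y=2/5·0+1/2·6.5=3.25
n=1: y=3.25, sp=1, e=sp−y=-2.25; I=-0.25, D=e−e_prev=-4.25; u=1·(-2.25)+3/4·(-0.25)+3/2·(-4.25)=-8.8125; next y=2/5·3.25+1/2·(-8.8125)=-3.10625
n=2: y=-3.10625, sp=1, e=sp−y=4.10625; I=3.85625, D=e−e_prev=6.35625; u=1·4.10625+3/4·3.85625+3/2·6.35625≈16.532813; next y=2/5·(-3.10625)+1/2·16.532813≈7.023906
n=3: y≈7.023906, sp=1, e=sp−y≈-6.023906; I≈-2.167656, D=e−e_prev≈-10.130156; u=1·(-6.023906)+3/4·(-2.167656)+3/2·(-10.130156)≈-22.844883; next y=2/5·7.023906+1/2·(-22.844883)≈-8.612879
n=4: y≈-8.612879, sp=1, e=sp−y≈9.612879; I≈7.445223, D=e−e_prev≈15.636785; u=1·9.612879+3/4·7.445223+3/2·15.636785≈38.651974; next y=2/5·(-8.612879)+1/2·38.651974≈15.880835
n=5: y≈15.880835, sp=-2, e=sp−y≈-17.880835; I≈-10.435613, D=e−e_prev≈-27.493714; u=1·(-17.880835)+3/4·(-10.435613)+3/2·(-27.493714)≈-66.948116; next y=2/5·15.880835+1/2·(-66.948116)≈-27.121724
n=6: y≈-27.121724, sp=-2, e=sp−y≈25.121724; I≈14.686111, D=e−e_prev≈43.002559; u=1·25.121724+3/4·14.686111+3/2·43.002559≈100.640146; next y=2/5·(-27.121724)+1/2·100.640146≈39.471383
n=7: y≈39.471383, sp=-2, e=sp−y≈-41.471383; I≈-26.785272, D=e−e_prev≈-66.593107; u=1·(-41.471383)+3/4·(-26.785272)+3/2·(-66.593107)≈-161.449999; next y=2/5·39.471383+1/2·(-161.449999)≈-64.936446
n=8: y≈-64.936446, sp=-2, e=sp−y≈62.936446; I≈36.151174, D=e−e_prev≈104.407829; u=1·62.936446+3/4·36.151174+3/2·104.407829≈246.661570; next y=2/5·(-64.936446)+1/2·246.661570≈97.356207
n=9: y≈97.356207, sp=-2, e=sp−y≈-99.356207; I≈-63.205033, D=e−e_prev≈-162.292653; u=1·(-99.356207)+3/4·(-63.205033)+3/2·(-162.292653)≈-390.198961; next y=2/5·97.356207+1/2·(-390.198961)≈-156.156998
n=10: y≈-156.156998, sp=-2, e=sp−y≈154.156998; I≈90.951965, D=e−e_prev≈253.513204; u=1·154.156998+3/4·90.951965+3/2·253.513204≈602.640777; next y=2/5·(-156.156998)+1/2·602.640777≈238.857590

0 2 6.500 0.000
1 1 -8.813 3.250
2 1 16.533 -3.106
3 1 -22.845 7.024
4 1 38.652 -8.613
5 -2 -66.948 15.881
6 -2 100.640 -27.122
7 -2 -161.450 39.471
8 -2 246.662 -64.936
9 -2 -390.199 97.356
10 -2 602.641 -156.157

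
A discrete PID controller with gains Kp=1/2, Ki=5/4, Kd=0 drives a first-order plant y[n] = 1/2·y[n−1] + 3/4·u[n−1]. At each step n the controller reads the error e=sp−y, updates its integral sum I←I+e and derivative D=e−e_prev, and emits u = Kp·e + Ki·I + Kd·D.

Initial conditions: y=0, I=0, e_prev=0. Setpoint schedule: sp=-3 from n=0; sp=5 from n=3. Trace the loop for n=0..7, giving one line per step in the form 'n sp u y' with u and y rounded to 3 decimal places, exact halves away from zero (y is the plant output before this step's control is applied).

0 -3 -5.250 0.000
1 -3 -2.109 -3.938
2 -3 -1.614 -3.551
3 5 12.086 -2.986
4 5 3.593 7.571
5 5 2.288 6.480
6 5 3.105 4.956
7 5 3.421 4.807

(exact arithmetic carried between steps; '≈' marks a value shown rounded to 6 d.p. or computed from one; I and e_prev carry over from the previous line; the table rounds u and y to 3 d.p., halves away from zero)
n=0: y=0, sp=-3, e=sp−y=-3; I=-3, D=e−e_prev=-3; u=1/2·(-3)+5/4·(-3)+0·(-3)=-5.25; next y=1/2·0+3/4·(-5.25)=-3.9375
n=1: y=-3.9375, sp=-3, e=sp−y=0.9375; I=-2.0625, D=e−e_prev=3.9375; u=1/2·0.9375+5/4·(-2.0625)+0·3.9375=-2.109375; next y=1/2·(-3.9375)+3/4·(-2.109375)≈-3.550781
n=2: y≈-3.550781, sp=-3, e=sp−y≈0.550781; I≈-1.511719, D=e−e_prev≈-0.386719; u=1/2·0.550781+5/4·(-1.511719)+0·(-0.386719)≈-1.614258; next y=1/2·(-3.550781)+3/4·(-1.614258)≈-2.986084
n=3: y≈-2.986084, sp=5, e=sp−y≈7.986084; I≈6.474365, D=e−e_prev≈7.435303; u=1/2·7.986084+5/4·6.474365+0·7.435303≈12.085999; next y=1/2·(-2.986084)+3/4·12.085999≈7.571457
n=4: y≈7.571457, sp=5, e=sp−y≈-2.571457; I≈3.902908, D=e−e_prev≈-10.557541; u=1/2·(-2.571457)+5/4·3.902908+0·(-10.557541)≈3.592907; next y=1/2·7.571457+3/4·3.592907≈6.480409
n=5: y≈6.480409, sp=5, e=sp−y≈-1.480409; I≈2.422500, D=e−e_prev≈1.091048; u=1/2·(-1.480409)+5/4·2.422500+0·1.091048≈2.287920; next y=1/2·6.480409+3/4·2.287920≈4.956145
n=6: y≈4.956145, sp=5, e=sp−y≈0.043855; I≈2.466355, D=e−e_prev≈1.524264; u=1/2·0.043855+5/4·2.466355+0·1.524264≈3.104872; next y=1/2·4.956145+3/4·3.104872≈4.806726
n=7: y≈4.806726, sp=5, e=sp−y≈0.193274; I≈2.659629, D=e−e_prev≈0.149418; u=1/2·0.193274+5/4·2.659629+0·0.149418≈3.421173; next y=1/2·4.806726+3/4·3.421173≈4.969243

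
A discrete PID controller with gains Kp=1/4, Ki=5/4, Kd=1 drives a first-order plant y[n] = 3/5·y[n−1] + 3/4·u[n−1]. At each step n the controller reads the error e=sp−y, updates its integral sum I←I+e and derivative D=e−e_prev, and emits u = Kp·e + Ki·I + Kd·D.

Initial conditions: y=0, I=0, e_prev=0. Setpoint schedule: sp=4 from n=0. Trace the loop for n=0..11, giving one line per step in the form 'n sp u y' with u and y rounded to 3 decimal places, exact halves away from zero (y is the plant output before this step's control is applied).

(exact arithmetic carried between steps; '≈' marks a value shown rounded to 6 d.p. or computed from one; I and e_prev carry over from the previous line; the table rounds u and y to 3 d.p., halves away from zero)
n=0: y=0, sp=4, e=sp−y=4; I=4, D=e−e_prev=4; u=1/4·4+5/4·4+1·4=10; next y=3/5·0+3/4·10=7.5
n=1: y=7.5, sp=4, e=sp−y=-3.5; I=0.5, D=e−e_prev=-7.5; u=1/4·(-3.5)+5/4·0.5+1·(-7.5)=-7.75; next y=3/5·7.5+3/4·(-7.75)=-1.3125
n=2: y=-1.3125, sp=4, e=sp−y=5.3125; I=5.8125, D=e−e_prev=8.8125; u=1/4·5.3125+5/4·5.8125+1·8.8125=17.40625; next y=3/5·(-1.3125)+3/4·17.40625≈12.267188
n=3: y≈12.267188, sp=4, e=sp−y≈-8.267188; I≈-2.454688, D=e−e_prev≈-13.579688; u=1/4·(-8.267188)+5/4·(-2.454688)+1·(-13.579688)≈-18.714844; next y=3/5·12.267188+3/4·(-18.714844)≈-6.675820
n=4: y≈-6.675820, sp=4, e=sp−y≈10.675820; I≈8.221133, D=e−e_prev≈18.943008; u=1/4·10.675820+5/4·8.221133+1·18.943008≈31.888379; next y=3/5·(-6.675820)+3/4·31.888379≈19.910792
n=5: y≈19.910792, sp=4, e=sp−y≈-15.910792; I≈-7.689659, D=e−e_prev≈-26.586612; u=1/4·(-15.910792)+5/4·(-7.689659)+1·(-26.586612)≈-40.176384; next y=3/5·19.910792+3/4·(-40.176384)≈-18.185813
n=6: y≈-18.185813, sp=4, e=sp−y≈22.185813; I≈14.496154, D=e−e_prev≈38.096605; u=1/4·22.185813+5/4·14.496154+1·38.096605≈61.763251; next y=3/5·(-18.185813)+3/4·61.763251≈35.410950
n=7: y≈35.410950, sp=4, e=sp−y≈-31.410950; I≈-16.914796, D=e−e_prev≈-53.596763; u=1/4·(-31.410950)+5/4·(-16.914796)+1·(-53.596763)≈-82.592996; next y=3/5·35.410950+3/4·(-82.592996)≈-40.698177
n=8: y≈-40.698177, sp=4, e=sp−y≈44.698177; I≈27.783381, D=e−e_prev≈76.109127; u=1/4·44.698177+5/4·27.783381+1·76.109127≈122.012897; next y=3/5·(-40.698177)+3/4·122.012897≈67.090767
n=9: y≈67.090767, sp=4, e=sp−y≈-63.090767; I≈-35.307386, D=e−e_prev≈-107.788944; u=1/4·(-63.090767)+5/4·(-35.307386)+1·(-107.788944)≈-167.695868; next y=3/5·67.090767+3/4·(-167.695868)≈-85.517441
n=10: y≈-85.517441, sp=4, e=sp−y≈89.517441; I≈54.210055, D=e−e_prev≈152.608207; u=1/4·89.517441+5/4·54.210055+1·152.608207≈242.750136; next y=3/5·(-85.517441)+3/4·242.750136≈130.752138
n=11: y≈130.752138, sp=4, e=sp−y≈-126.752138; I≈-72.542083, D=e−e_prev≈-216.269578; u=1/4·(-126.752138)+5/4·(-72.542083)+1·(-216.269578)≈-338.635216; next y=3/5·130.752138+3/4·(-338.635216)≈-175.525130

0 4 10.000 0.000
1 4 -7.750 7.500
2 4 17.406 -1.313
3 4 -18.715 12.267
4 4 31.888 -6.676
5 4 -40.176 19.911
6 4 61.763 -18.186
7 4 -82.593 35.411
8 4 122.013 -40.698
9 4 -167.696 67.091
10 4 242.750 -85.517
11 4 -338.635 130.752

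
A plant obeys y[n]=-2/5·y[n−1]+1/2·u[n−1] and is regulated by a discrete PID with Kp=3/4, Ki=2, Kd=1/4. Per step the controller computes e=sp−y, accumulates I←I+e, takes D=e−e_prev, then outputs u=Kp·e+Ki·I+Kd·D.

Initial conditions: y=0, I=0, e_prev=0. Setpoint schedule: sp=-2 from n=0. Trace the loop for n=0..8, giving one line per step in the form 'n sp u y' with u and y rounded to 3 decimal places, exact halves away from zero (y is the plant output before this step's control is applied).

(exact arithmetic carried between steps; '≈' marks a value shown rounded to 6 d.p. or computed from one; I and e_prev carry over from the previous line; the table rounds u and y to 3 d.p., halves away from zero)
n=0: y=0, sp=-2, e=sp−y=-2; I=-2, D=e−e_prev=-2; u=3/4·(-2)+2·(-2)+1/4·(-2)=-6; next y=-2/5·0+1/2·(-6)=-3
n=1: y=-3, sp=-2, e=sp−y=1; I=-1, D=e−e_prev=3; u=3/4·1+2·(-1)+1/4·3=-0.5; next y=-2/5·(-3)+1/2·(-0.5)=0.95
n=2: y=0.95, sp=-2, e=sp−y=-2.95; I=-3.95, D=e−e_prev=-3.95; u=3/4·(-2.95)+2·(-3.95)+1/4·(-3.95)=-11.1; next y=-2/5·0.95+1/2·(-11.1)=-5.93
n=3: y=-5.93, sp=-2, e=sp−y=3.93; I=-0.02, D=e−e_prev=6.88; u=3/4·3.93+2·(-0.02)+1/4·6.88=4.6275; next y=-2/5·(-5.93)+1/2·4.6275=4.68575
n=4: y=4.68575, sp=-2, e=sp−y=-6.68575; I=-6.70575, D=e−e_prev=-10.61575; u=3/4·(-6.68575)+2·(-6.70575)+1/4·(-10.61575)=-21.07975; next y=-2/5·4.68575+1/2·(-21.07975)=-12.414175
n=5: y=-12.414175, sp=-2, e=sp−y=10.414175; I=3.708425, D=e−e_prev=17.099925; u=3/4·10.414175+2·3.708425+1/4·17.099925≈19.502463; next y=-2/5·(-12.414175)+1/2·19.502463≈14.716901
n=6: y≈14.716901, sp=-2, e=sp−y≈-16.716901; I≈-13.008476, D=e−e_prev≈-27.131076; u=3/4·(-16.716901)+2·(-13.008476)+1/4·(-27.131076)≈-45.337398; next y=-2/5·14.716901+1/2·(-45.337398)≈-28.555459
n=7: y≈-28.555459, sp=-2, e=sp−y≈26.555459; I≈13.546983, D=e−e_prev≈43.272361; u=3/4·26.555459+2·13.546983+1/4·43.272361≈57.828651; next y=-2/5·(-28.555459)+1/2·57.828651≈40.336509
n=8: y≈40.336509, sp=-2, e=sp−y≈-42.336509; I≈-28.789526, D=e−e_prev≈-68.891968; u=3/4·(-42.336509)+2·(-28.789526)+1/4·(-68.891968)≈-106.554426; next y=-2/5·40.336509+1/2·(-106.554426)≈-69.411816

0 -2 -6.000 0.000
1 -2 -0.500 -3.000
2 -2 -11.100 0.950
3 -2 4.628 -5.930
4 -2 -21.080 4.686
5 -2 19.502 -12.414
6 -2 -45.337 14.717
7 -2 57.829 -28.555
8 -2 -106.554 40.337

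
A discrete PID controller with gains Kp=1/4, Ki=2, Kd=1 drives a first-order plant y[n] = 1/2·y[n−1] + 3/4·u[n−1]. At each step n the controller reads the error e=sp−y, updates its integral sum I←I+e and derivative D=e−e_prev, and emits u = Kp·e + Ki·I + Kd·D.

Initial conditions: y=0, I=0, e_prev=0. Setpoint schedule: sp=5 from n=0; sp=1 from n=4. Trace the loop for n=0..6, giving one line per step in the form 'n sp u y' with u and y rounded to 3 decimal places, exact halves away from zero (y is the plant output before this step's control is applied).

(exact arithmetic carried between steps; '≈' marks a value shown rounded to 6 d.p. or computed from one; I and e_prev carry over from the previous line; the table rounds u and y to 3 d.p., halves away from zero)
n=0: y=0, sp=5, e=sp−y=5; I=5, D=e−e_prev=5; u=1/4·5+2·5+1·5=16.25; next y=1/2·0+3/4·16.25=12.1875
n=1: y=12.1875, sp=5, e=sp−y=-7.1875; I=-2.1875, D=e−e_prev=-12.1875; u=1/4·(-7.1875)+2·(-2.1875)+1·(-12.1875)=-18.359375; next y=1/2·12.1875+3/4·(-18.359375)≈-7.675781
n=2: y≈-7.675781, sp=5, e=sp−y≈12.675781; I≈10.488281, D=e−e_prev≈19.863281; u=1/4·12.675781+2·10.488281+1·19.863281≈44.008789; next y=1/2·(-7.675781)+3/4·44.008789≈29.168701
n=3: y≈29.168701, sp=5, e=sp−y≈-24.168701; I≈-13.680420, D=e−e_prev≈-36.844482; u=1/4·(-24.168701)+2·(-13.680420)+1·(-36.844482)≈-70.247498; next y=1/2·29.168701+3/4·(-70.247498)≈-38.101273
n=4: y≈-38.101273, sp=1, e=sp−y≈39.101273; I≈25.420853, D=e−e_prev≈63.269974; u=1/4·39.101273+2·25.420853+1·63.269974≈123.886997; next y=1/2·(-38.101273)+3/4·123.886997≈73.864612
n=5: y≈73.864612, sp=1, e=sp−y≈-72.864612; I≈-47.443759, D=e−e_prev≈-111.965884; u=1/4·(-72.864612)+2·(-47.443759)+1·(-111.965884)≈-225.069555; next y=1/2·73.864612+3/4·(-225.069555)≈-131.869860
n=6: y≈-131.869860, sp=1, e=sp−y≈132.869860; I≈85.426102, D=e−e_prev≈205.734472; u=1/4·132.869860+2·85.426102+1·205.734472≈409.804140; next y=1/2·(-131.869860)+3/4·409.804140≈241.418175

0 5 16.250 0.000
1 5 -18.359 12.188
2 5 44.009 -7.676
3 5 -70.247 29.169
4 1 123.887 -38.101
5 1 -225.070 73.865
6 1 409.804 -131.870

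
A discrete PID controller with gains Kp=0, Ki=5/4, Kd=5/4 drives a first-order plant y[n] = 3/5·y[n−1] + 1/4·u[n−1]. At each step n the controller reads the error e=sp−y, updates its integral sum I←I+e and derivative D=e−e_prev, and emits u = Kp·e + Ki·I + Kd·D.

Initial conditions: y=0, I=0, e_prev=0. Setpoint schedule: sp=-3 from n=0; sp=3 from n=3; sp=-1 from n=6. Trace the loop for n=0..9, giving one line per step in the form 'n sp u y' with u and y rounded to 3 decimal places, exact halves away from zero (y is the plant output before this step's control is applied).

(exact arithmetic carried between steps; '≈' marks a value shown rounded to 6 d.p. or computed from one; I and e_prev carry over from the previous line; the table rounds u and y to 3 d.p., halves away from zero)
n=0: y=0, sp=-3, e=sp−y=-3; I=-3, D=e−e_prev=-3; u=0·(-3)+5/4·(-3)+5/4·(-3)=-7.5; next y=3/5·0+1/4·(-7.5)=-1.875
n=1: y=-1.875, sp=-3, e=sp−y=-1.125; I=-4.125, D=e−e_prev=1.875; u=0·(-1.125)+5/4·(-4.125)+5/4·1.875=-2.8125; next y=3/5·(-1.875)+1/4·(-2.8125)=-1.828125
n=2: y=-1.828125, sp=-3, e=sp−y=-1.171875; I=-5.296875, D=e−e_prev=-0.046875; u=0·(-1.171875)+5/4·(-5.296875)+5/4·(-0.046875)≈-6.679688; next y=3/5·(-1.828125)+1/4·(-6.679688)≈-2.766797
n=3: y≈-2.766797, sp=3, e=sp−y≈5.766797; I≈0.469922, D=e−e_prev≈6.938672; u=0·5.766797+5/4·0.469922+5/4·6.938672≈9.260742; next y=3/5·(-2.766797)+1/4·9.260742≈0.655107
n=4: y≈0.655107, sp=3, e=sp−y≈2.344893; I≈2.814814, D=e−e_prev≈-3.421904; u=0·2.344893+5/4·2.814814+5/4·(-3.421904)≈-0.758862; next y=3/5·0.655107+1/4·(-0.758862)≈0.203349
n=5: y≈0.203349, sp=3, e=sp−y≈2.796651; I≈5.611466, D=e−e_prev≈0.451759; u=0·2.796651+5/4·5.611466+5/4·0.451759≈7.579030; next y=3/5·0.203349+1/4·7.579030≈2.016767
n=6: y≈2.016767, sp=-1, e=sp−y≈-3.016767; I≈2.594699, D=e−e_prev≈-5.813418; u=0·(-3.016767)+5/4·2.594699+5/4·(-5.813418)≈-4.023399; next y=3/5·2.016767+1/4·(-4.023399)≈0.204210
n=7: y≈0.204210, sp=-1, e=sp−y≈-1.204210; I≈1.390488, D=e−e_prev≈1.812557; u=0·(-1.204210)+5/4·1.390488+5/4·1.812557≈4.003806; next y=3/5·0.204210+1/4·4.003806≈1.123478
n=8: y≈1.123478, sp=-1, e=sp−y≈-2.123478; I≈-0.732989, D=e−e_prev≈-0.919267; u=0·(-2.123478)+5/4·(-0.732989)+5/4·(-0.919267)≈-2.065321; next y=3/5·1.123478+1/4·(-2.065321)≈0.157756
n=9: y≈0.157756, sp=-1, e=sp−y≈-1.157756; I≈-1.890746, D=e−e_prev≈0.965721; u=0·(-1.157756)+5/4·(-1.890746)+5/4·0.965721≈-1.156281; next y=3/5·0.157756+1/4·(-1.156281)≈-0.194416

0 -3 -7.500 0.000
1 -3 -2.813 -1.875
2 -3 -6.680 -1.828
3 3 9.261 -2.767
4 3 -0.759 0.655
5 3 7.579 0.203
6 -1 -4.023 2.017
7 -1 4.004 0.204
8 -1 -2.065 1.123
9 -1 -1.156 0.158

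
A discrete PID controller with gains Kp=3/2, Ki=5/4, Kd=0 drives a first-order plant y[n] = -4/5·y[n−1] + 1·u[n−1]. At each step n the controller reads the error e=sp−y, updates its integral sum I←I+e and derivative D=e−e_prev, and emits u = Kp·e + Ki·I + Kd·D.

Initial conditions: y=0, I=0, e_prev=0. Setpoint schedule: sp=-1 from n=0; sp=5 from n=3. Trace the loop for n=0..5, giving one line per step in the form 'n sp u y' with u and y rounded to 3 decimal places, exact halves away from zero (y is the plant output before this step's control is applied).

0 -1 -2.750 0.000
1 -1 3.563 -2.750
2 -1 -17.659 5.763
3 5 67.475 -22.269
4 5 -194.228 85.291
5 5 661.725 -262.461

(exact arithmetic carried between steps; '≈' marks a value shown rounded to 6 d.p. or computed from one; I and e_prev carry over from the previous line; the table rounds u and y to 3 d.p., halves away from zero)
n=0: y=0, sp=-1, e=sp−y=-1; I=-1, D=e−e_prev=-1; u=3/2·(-1)+5/4·(-1)+0·(-1)=-2.75; next y=-4/5·0+1·(-2.75)=-2.75
n=1: y=-2.75, sp=-1, e=sp−y=1.75; I=0.75, D=e−e_prev=2.75; u=3/2·1.75+5/4·0.75+0·2.75=3.5625; next y=-4/5·(-2.75)+1·3.5625=5.7625
n=2: y=5.7625, sp=-1, e=sp−y=-6.7625; I=-6.0125, D=e−e_prev=-8.5125; u=3/2·(-6.7625)+5/4·(-6.0125)+0·(-8.5125)=-17.659375; next y=-4/5·5.7625+1·(-17.659375)=-22.269375
n=3: y=-22.269375, sp=5, e=sp−y=27.269375; I=21.256875, D=e−e_prev=34.031875; u=3/2·27.269375+5/4·21.256875+0·34.031875≈67.475156; next y=-4/5·(-22.269375)+1·67.475156≈85.290656
n=4: y≈85.290656, sp=5, e=sp−y≈-80.290656; I≈-59.033781, D=e−e_prev≈-107.560031; u=3/2·(-80.290656)+5/4·(-59.033781)+0·(-107.560031)≈-194.228211; next y=-4/5·85.290656+1·(-194.228211)≈-262.460736
n=5: y≈-262.460736, sp=5, e=sp−y≈267.460736; I≈208.426955, D=e−e_prev≈347.751392; u=3/2·267.460736+5/4·208.426955+0·347.751392≈661.724797; next y=-4/5·(-262.460736)+1·661.724797≈871.693386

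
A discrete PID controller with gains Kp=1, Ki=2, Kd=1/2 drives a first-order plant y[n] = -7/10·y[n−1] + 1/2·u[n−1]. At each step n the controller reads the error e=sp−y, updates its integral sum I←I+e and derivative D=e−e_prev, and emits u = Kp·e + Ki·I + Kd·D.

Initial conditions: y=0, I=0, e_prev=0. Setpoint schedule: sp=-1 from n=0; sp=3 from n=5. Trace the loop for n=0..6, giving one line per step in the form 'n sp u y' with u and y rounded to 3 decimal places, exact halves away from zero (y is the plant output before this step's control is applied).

0 -1 -3.500 0.000
1 -1 1.125 -1.750
2 -1 -10.631 1.788
3 -1 14.803 -6.567
4 -1 -43.218 11.998
5 3 101.089 -30.008
6 3 -211.352 71.550

(exact arithmetic carried between steps; '≈' marks a value shown rounded to 6 d.p. or computed from one; I and e_prev carry over from the previous line; the table rounds u and y to 3 d.p., halves away from zero)
n=0: y=0, sp=-1, e=sp−y=-1; I=-1, D=e−e_prev=-1; u=1·(-1)+2·(-1)+1/2·(-1)=-3.5; next y=-7/10·0+1/2·(-3.5)=-1.75
n=1: y=-1.75, sp=-1, e=sp−y=0.75; I=-0.25, D=e−e_prev=1.75; u=1·0.75+2·(-0.25)+1/2·1.75=1.125; next y=-7/10·(-1.75)+1/2·1.125=1.7875
n=2: y=1.7875, sp=-1, e=sp−y=-2.7875; I=-3.0375, D=e−e_prev=-3.5375; u=1·(-2.7875)+2·(-3.0375)+1/2·(-3.5375)=-10.63125; next y=-7/10·1.7875+1/2·(-10.63125)=-6.566875
n=3: y=-6.566875, sp=-1, e=sp−y=5.566875; I=2.529375, D=e−e_prev=8.354375; u=1·5.566875+2·2.529375+1/2·8.354375≈14.802813; next y=-7/10·(-6.566875)+1/2·14.802813≈11.998219
n=4: y≈11.998219, sp=-1, e=sp−y≈-12.998219; I≈-10.468844, D=e−e_prev≈-18.565094; u=1·(-12.998219)+2·(-10.468844)+1/2·(-18.565094)≈-43.218453; next y=-7/10·11.998219+1/2·(-43.218453)≈-30.007980
n=5: y≈-30.007980, sp=3, e=sp−y≈33.007980; I≈22.539136, D=e−e_prev≈46.006198; u=1·33.007980+2·22.539136+1/2·46.006198≈101.089351; next y=-7/10·(-30.007980)+1/2·101.089351≈71.550261
n=6: y≈71.550261, sp=3, e=sp−y≈-68.550261; I≈-46.011125, D=e−e_prev≈-101.558241; u=1·(-68.550261)+2·(-46.011125)+1/2·(-101.558241)≈-211.351632; next y=-7/10·71.550261+1/2·(-211.351632)≈-155.760999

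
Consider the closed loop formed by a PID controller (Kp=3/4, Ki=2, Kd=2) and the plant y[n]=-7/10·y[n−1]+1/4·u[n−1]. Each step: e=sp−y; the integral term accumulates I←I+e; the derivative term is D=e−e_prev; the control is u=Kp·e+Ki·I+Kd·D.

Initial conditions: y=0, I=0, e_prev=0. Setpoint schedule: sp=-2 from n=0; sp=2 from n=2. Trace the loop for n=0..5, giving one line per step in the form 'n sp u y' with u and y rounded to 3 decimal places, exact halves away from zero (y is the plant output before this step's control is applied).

0 -2 -9.500 0.000
1 -2 1.781 -2.375
2 2 -4.512 2.108
3 2 18.617 -2.603
4 2 -24.729 6.477
5 2 66.142 -10.716

(exact arithmetic carried between steps; '≈' marks a value shown rounded to 6 d.p. or computed from one; I and e_prev carry over from the previous line; the table rounds u and y to 3 d.p., halves away from zero)
n=0: y=0, sp=-2, e=sp−y=-2; I=-2, D=e−e_prev=-2; u=3/4·(-2)+2·(-2)+2·(-2)=-9.5; next y=-7/10·0+1/4·(-9.5)=-2.375
n=1: y=-2.375, sp=-2, e=sp−y=0.375; I=-1.625, D=e−e_prev=2.375; u=3/4·0.375+2·(-1.625)+2·2.375=1.78125; next y=-7/10·(-2.375)+1/4·1.78125≈2.107813
n=2: y≈2.107813, sp=2, e=sp−y≈-0.107813; I≈-1.732813, D=e−e_prev≈-0.482813; u=3/4·(-0.107813)+2·(-1.732813)+2·(-0.482813)≈-4.512109; next y=-7/10·2.107813+1/4·(-4.512109)≈-2.603496
n=3: y≈-2.603496, sp=2, e=sp−y≈4.603496; I≈2.870684, D=e−e_prev≈4.711309; u=3/4·4.603496+2·2.870684+2·4.711309≈18.616606; next y=-7/10·(-2.603496)+1/4·18.616606≈6.476599
n=4: y≈6.476599, sp=2, e=sp−y≈-4.476599; I≈-1.605915, D=e−e_prev≈-9.080095; u=3/4·(-4.476599)+2·(-1.605915)+2·(-9.080095)≈-24.729470; next y=-7/10·6.476599+1/4·(-24.729470)≈-10.715987
n=5: y≈-10.715987, sp=2, e=sp−y≈12.715987; I≈11.110071, D=e−e_prev≈17.192586; u=3/4·12.715987+2·11.110071+2·17.192586≈66.142304; next y=-7/10·(-10.715987)+1/4·66.142304≈24.036767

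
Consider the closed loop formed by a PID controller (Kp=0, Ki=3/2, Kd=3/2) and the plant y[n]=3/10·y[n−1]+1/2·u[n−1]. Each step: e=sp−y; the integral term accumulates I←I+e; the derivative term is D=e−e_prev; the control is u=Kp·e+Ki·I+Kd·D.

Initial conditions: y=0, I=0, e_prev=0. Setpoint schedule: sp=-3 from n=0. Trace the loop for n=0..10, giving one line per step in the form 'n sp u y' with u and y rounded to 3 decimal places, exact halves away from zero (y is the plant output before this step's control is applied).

(exact arithmetic carried between steps; '≈' marks a value shown rounded to 6 d.p. or computed from one; I and e_prev carry over from the previous line; the table rounds u and y to 3 d.p., halves away from zero)
n=0: y=0, sp=-3, e=sp−y=-3; I=-3, D=e−e_prev=-3; u=0·(-3)+3/2·(-3)+3/2·(-3)=-9; next y=3/10·0+1/2·(-9)=-4.5
n=1: y=-4.5, sp=-3, e=sp−y=1.5; I=-1.5, D=e−e_prev=4.5; u=0·1.5+3/2·(-1.5)+3/2·4.5=4.5; next y=3/10·(-4.5)+1/2·4.5=0.9
n=2: y=0.9, sp=-3, e=sp−y=-3.9; I=-5.4, D=e−e_prev=-5.4; u=0·(-3.9)+3/2·(-5.4)+3/2·(-5.4)=-16.2; next y=3/10·0.9+1/2·(-16.2)=-7.83
n=3: y=-7.83, sp=-3, e=sp−y=4.83; I=-0.57, D=e−e_prev=8.73; u=0·4.83+3/2·(-0.57)+3/2·8.73=12.24; next y=3/10·(-7.83)+1/2·12.24=3.771
n=4: y=3.771, sp=-3, e=sp−y=-6.771; I=-7.341, D=e−e_prev=-11.601; u=0·(-6.771)+3/2·(-7.341)+3/2·(-11.601)=-28.413; next y=3/10·3.771+1/2·(-28.413)=-13.0752
n=5: y=-13.0752, sp=-3, e=sp−y=10.0752; I=2.7342, D=e−e_prev=16.8462; u=0·10.0752+3/2·2.7342+3/2·16.8462=29.3706; next y=3/10·(-13.0752)+1/2·29.3706=10.76274
n=6: y=10.76274, sp=-3, e=sp−y=-13.76274; I=-11.02854, D=e−e_prev=-23.83794; u=0·(-13.76274)+3/2·(-11.02854)+3/2·(-23.83794)=-52.29972; next y=3/10·10.76274+1/2·(-52.29972)=-22.921038
n=7: y=-22.921038, sp=-3, e=sp−y=19.921038; I=8.892498, D=e−e_prev=33.683778; u=0·19.921038+3/2·8.892498+3/2·33.683778=63.864414; next y=3/10·(-22.921038)+1/2·63.864414≈25.055896
n=8: y≈25.055896, sp=-3, e=sp−y≈-28.055896; I≈-19.163398, D=e−e_prev≈-47.976934; u=0·(-28.055896)+3/2·(-19.163398)+3/2·(-47.976934)≈-100.710497; next y=3/10·25.055896+1/2·(-100.710497)≈-42.838480
n=9: y≈-42.838480, sp=-3, e=sp−y≈39.838480; I≈20.675082, D=e−e_prev≈67.894375; u=0·39.838480+3/2·20.675082+3/2·67.894375≈132.854186; next y=3/10·(-42.838480)+1/2·132.854186≈53.575549
n=10: y≈53.575549, sp=-3, e=sp−y≈-56.575549; I≈-35.900467, D=e−e_prev≈-96.414029; u=0·(-56.575549)+3/2·(-35.900467)+3/2·(-96.414029)≈-198.471744; next y=3/10·53.575549+1/2·(-198.471744)≈-83.163207

0 -3 -9.000 0.000
1 -3 4.500 -4.500
2 -3 -16.200 0.900
3 -3 12.240 -7.830
4 -3 -28.413 3.771
5 -3 29.371 -13.075
6 -3 -52.300 10.763
7 -3 63.864 -22.921
8 -3 -100.710 25.056
9 -3 132.854 -42.838
10 -3 -198.472 53.576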